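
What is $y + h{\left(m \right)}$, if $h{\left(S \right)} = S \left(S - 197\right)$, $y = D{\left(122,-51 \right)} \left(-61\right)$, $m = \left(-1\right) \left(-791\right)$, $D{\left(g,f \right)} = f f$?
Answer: $311193$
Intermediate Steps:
$D{\left(g,f \right)} = f^{2}$
$m = 791$
$y = -158661$ ($y = \left(-51\right)^{2} \left(-61\right) = 2601 \left(-61\right) = -158661$)
$h{\left(S \right)} = S \left(-197 + S\right)$
$y + h{\left(m \right)} = -158661 + 791 \left(-197 + 791\right) = -158661 + 791 \cdot 594 = -158661 + 469854 = 311193$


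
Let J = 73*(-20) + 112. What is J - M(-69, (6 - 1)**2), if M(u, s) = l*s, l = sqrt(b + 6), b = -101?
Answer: -1348 - 25*I*sqrt(95) ≈ -1348.0 - 243.67*I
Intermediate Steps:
l = I*sqrt(95) (l = sqrt(-101 + 6) = sqrt(-95) = I*sqrt(95) ≈ 9.7468*I)
M(u, s) = I*s*sqrt(95) (M(u, s) = (I*sqrt(95))*s = I*s*sqrt(95))
J = -1348 (J = -1460 + 112 = -1348)
J - M(-69, (6 - 1)**2) = -1348 - I*(6 - 1)**2*sqrt(95) = -1348 - I*5**2*sqrt(95) = -1348 - I*25*sqrt(95) = -1348 - 25*I*sqrt(95)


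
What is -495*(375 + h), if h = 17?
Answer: -194040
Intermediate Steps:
-495*(375 + h) = -495*(375 + 17) = -495*392 = -194040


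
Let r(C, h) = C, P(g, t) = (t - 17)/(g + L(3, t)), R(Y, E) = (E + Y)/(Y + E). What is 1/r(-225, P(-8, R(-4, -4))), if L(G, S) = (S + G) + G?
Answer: -1/225 ≈ -0.0044444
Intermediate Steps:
L(G, S) = S + 2*G (L(G, S) = (G + S) + G = S + 2*G)
R(Y, E) = 1 (R(Y, E) = (E + Y)/(E + Y) = 1)
P(g, t) = (-17 + t)/(6 + g + t) (P(g, t) = (t - 17)/(g + (t + 2*3)) = (-17 + t)/(g + (t + 6)) = (-17 + t)/(g + (6 + t)) = (-17 + t)/(6 + g + t))
1/r(-225, P(-8, R(-4, -4))) = 1/(-225) = -1/225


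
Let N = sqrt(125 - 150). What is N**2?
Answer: -25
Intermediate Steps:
N = 5*I (N = sqrt(-25) = 5*I ≈ 5.0*I)
N**2 = (5*I)**2 = -25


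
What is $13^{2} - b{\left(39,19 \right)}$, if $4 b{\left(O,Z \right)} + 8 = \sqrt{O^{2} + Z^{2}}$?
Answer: $171 - \frac{\sqrt{1882}}{4} \approx 160.15$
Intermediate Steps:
$b{\left(O,Z \right)} = -2 + \frac{\sqrt{O^{2} + Z^{2}}}{4}$
$13^{2} - b{\left(39,19 \right)} = 13^{2} - \left(-2 + \frac{\sqrt{39^{2} + 19^{2}}}{4}\right) = 169 - \left(-2 + \frac{\sqrt{1521 + 361}}{4}\right) = 169 - \left(-2 + \frac{\sqrt{1882}}{4}\right) = 169 + \left(2 - \frac{\sqrt{1882}}{4}\right) = 171 - \frac{\sqrt{1882}}{4}$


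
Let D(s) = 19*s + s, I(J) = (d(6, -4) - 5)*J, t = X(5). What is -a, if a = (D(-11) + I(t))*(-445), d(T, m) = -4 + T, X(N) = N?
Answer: -104575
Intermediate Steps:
t = 5
I(J) = -3*J (I(J) = ((-4 + 6) - 5)*J = (2 - 5)*J = -3*J)
D(s) = 20*s
a = 104575 (a = (20*(-11) - 3*5)*(-445) = (-220 - 15)*(-445) = -235*(-445) = 104575)
-a = -1*104575 = -104575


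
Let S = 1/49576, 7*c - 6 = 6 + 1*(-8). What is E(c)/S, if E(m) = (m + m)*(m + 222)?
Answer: 617915264/49 ≈ 1.2611e+7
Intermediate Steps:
c = 4/7 (c = 6/7 + (6 + 1*(-8))/7 = 6/7 + (6 - 8)/7 = 6/7 + (⅐)*(-2) = 6/7 - 2/7 = 4/7 ≈ 0.57143)
S = 1/49576 ≈ 2.0171e-5
E(m) = 2*m*(222 + m) (E(m) = (2*m)*(222 + m) = 2*m*(222 + m))
E(c)/S = (2*(4/7)*(222 + 4/7))/(1/49576) = (2*(4/7)*(1558/7))*49576 = (12464/49)*49576 = 617915264/49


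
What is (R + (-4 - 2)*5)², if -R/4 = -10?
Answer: 100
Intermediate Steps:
R = 40 (R = -4*(-10) = 40)
(R + (-4 - 2)*5)² = (40 + (-4 - 2)*5)² = (40 - 6*5)² = (40 - 30)² = 10² = 100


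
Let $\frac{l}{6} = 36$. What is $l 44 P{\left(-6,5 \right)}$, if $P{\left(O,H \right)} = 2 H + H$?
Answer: $142560$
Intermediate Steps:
$l = 216$ ($l = 6 \cdot 36 = 216$)
$P{\left(O,H \right)} = 3 H$
$l 44 P{\left(-6,5 \right)} = 216 \cdot 44 \cdot 3 \cdot 5 = 9504 \cdot 15 = 142560$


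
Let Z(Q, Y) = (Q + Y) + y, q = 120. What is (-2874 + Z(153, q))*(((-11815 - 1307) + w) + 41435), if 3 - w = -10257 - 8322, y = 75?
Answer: -118456770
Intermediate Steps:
w = 18582 (w = 3 - (-10257 - 8322) = 3 - 1*(-18579) = 3 + 18579 = 18582)
Z(Q, Y) = 75 + Q + Y (Z(Q, Y) = (Q + Y) + 75 = 75 + Q + Y)
(-2874 + Z(153, q))*(((-11815 - 1307) + w) + 41435) = (-2874 + (75 + 153 + 120))*(((-11815 - 1307) + 18582) + 41435) = (-2874 + 348)*((-13122 + 18582) + 41435) = -2526*(5460 + 41435) = -2526*46895 = -118456770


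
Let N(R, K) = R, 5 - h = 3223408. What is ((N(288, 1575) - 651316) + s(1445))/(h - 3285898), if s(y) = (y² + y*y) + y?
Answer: -1175489/2169767 ≈ -0.54176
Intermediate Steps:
h = -3223403 (h = 5 - 1*3223408 = 5 - 3223408 = -3223403)
s(y) = y + 2*y² (s(y) = (y² + y²) + y = 2*y² + y = y + 2*y²)
((N(288, 1575) - 651316) + s(1445))/(h - 3285898) = ((288 - 651316) + 1445*(1 + 2*1445))/(-3223403 - 3285898) = (-651028 + 1445*(1 + 2890))/(-6509301) = (-651028 + 1445*2891)*(-1/6509301) = (-651028 + 4177495)*(-1/6509301) = 3526467*(-1/6509301) = -1175489/2169767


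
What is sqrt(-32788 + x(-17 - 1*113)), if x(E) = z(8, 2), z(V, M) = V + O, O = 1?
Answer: I*sqrt(32779) ≈ 181.05*I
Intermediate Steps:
z(V, M) = 1 + V (z(V, M) = V + 1 = 1 + V)
x(E) = 9 (x(E) = 1 + 8 = 9)
sqrt(-32788 + x(-17 - 1*113)) = sqrt(-32788 + 9) = sqrt(-32779) = I*sqrt(32779)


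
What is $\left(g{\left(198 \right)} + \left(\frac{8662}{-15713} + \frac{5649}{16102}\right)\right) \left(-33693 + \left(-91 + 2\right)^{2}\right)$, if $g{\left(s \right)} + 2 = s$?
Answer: $- \frac{638364573212974}{126505363} \approx -5.0461 \cdot 10^{6}$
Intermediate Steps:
$g{\left(s \right)} = -2 + s$
$\left(g{\left(198 \right)} + \left(\frac{8662}{-15713} + \frac{5649}{16102}\right)\right) \left(-33693 + \left(-91 + 2\right)^{2}\right) = \left(\left(-2 + 198\right) + \left(\frac{8662}{-15713} + \frac{5649}{16102}\right)\right) \left(-33693 + \left(-91 + 2\right)^{2}\right) = \left(196 + \left(8662 \left(- \frac{1}{15713}\right) + 5649 \cdot \frac{1}{16102}\right)\right) \left(-33693 + \left(-89\right)^{2}\right) = \left(196 + \left(- \frac{8662}{15713} + \frac{5649}{16102}\right)\right) \left(-33693 + 7921\right) = \left(196 - \frac{50712787}{253010726}\right) \left(-25772\right) = \frac{49539389509}{253010726} \left(-25772\right) = - \frac{638364573212974}{126505363}$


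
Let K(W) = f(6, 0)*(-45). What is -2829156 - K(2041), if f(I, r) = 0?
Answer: -2829156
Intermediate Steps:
K(W) = 0 (K(W) = 0*(-45) = 0)
-2829156 - K(2041) = -2829156 - 1*0 = -2829156 + 0 = -2829156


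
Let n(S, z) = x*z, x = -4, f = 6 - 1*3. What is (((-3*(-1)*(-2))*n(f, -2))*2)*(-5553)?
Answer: 533088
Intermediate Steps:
f = 3 (f = 6 - 3 = 3)
n(S, z) = -4*z
(((-3*(-1)*(-2))*n(f, -2))*2)*(-5553) = (((-3*(-1)*(-2))*(-4*(-2)))*2)*(-5553) = (((3*(-2))*8)*2)*(-5553) = (-6*8*2)*(-5553) = -48*2*(-5553) = -96*(-5553) = 533088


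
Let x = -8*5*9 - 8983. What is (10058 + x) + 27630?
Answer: 28345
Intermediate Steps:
x = -9343 (x = -40*9 - 8983 = -360 - 8983 = -9343)
(10058 + x) + 27630 = (10058 - 9343) + 27630 = 715 + 27630 = 28345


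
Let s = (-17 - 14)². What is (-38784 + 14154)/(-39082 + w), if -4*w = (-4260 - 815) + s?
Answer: 16420/25369 ≈ 0.64725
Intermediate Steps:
s = 961 (s = (-31)² = 961)
w = 2057/2 (w = -((-4260 - 815) + 961)/4 = -(-5075 + 961)/4 = -¼*(-4114) = 2057/2 ≈ 1028.5)
(-38784 + 14154)/(-39082 + w) = (-38784 + 14154)/(-39082 + 2057/2) = -24630/(-76107/2) = -24630*(-2/76107) = 16420/25369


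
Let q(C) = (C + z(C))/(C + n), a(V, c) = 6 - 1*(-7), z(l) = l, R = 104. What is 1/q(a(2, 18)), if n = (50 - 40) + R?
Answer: 127/26 ≈ 4.8846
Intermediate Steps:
a(V, c) = 13 (a(V, c) = 6 + 7 = 13)
n = 114 (n = (50 - 40) + 104 = 10 + 104 = 114)
q(C) = 2*C/(114 + C) (q(C) = (C + C)/(C + 114) = (2*C)/(114 + C) = 2*C/(114 + C))
1/q(a(2, 18)) = 1/(2*13/(114 + 13)) = 1/(2*13/127) = 1/(2*13*(1/127)) = 1/(26/127) = 127/26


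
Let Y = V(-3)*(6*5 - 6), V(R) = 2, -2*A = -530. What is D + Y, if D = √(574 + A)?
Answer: 48 + √839 ≈ 76.965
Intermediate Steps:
A = 265 (A = -½*(-530) = 265)
Y = 48 (Y = 2*(6*5 - 6) = 2*(30 - 6) = 2*24 = 48)
D = √839 (D = √(574 + 265) = √839 ≈ 28.965)
D + Y = √839 + 48 = 48 + √839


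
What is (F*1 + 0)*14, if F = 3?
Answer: 42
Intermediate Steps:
(F*1 + 0)*14 = (3*1 + 0)*14 = (3 + 0)*14 = 3*14 = 42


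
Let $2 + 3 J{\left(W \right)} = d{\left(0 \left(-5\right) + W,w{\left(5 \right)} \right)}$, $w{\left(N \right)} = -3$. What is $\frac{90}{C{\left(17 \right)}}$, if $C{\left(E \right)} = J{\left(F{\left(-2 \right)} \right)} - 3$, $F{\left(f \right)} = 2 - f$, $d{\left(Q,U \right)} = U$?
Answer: $- \frac{135}{7} \approx -19.286$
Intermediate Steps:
$J{\left(W \right)} = - \frac{5}{3}$ ($J{\left(W \right)} = - \frac{2}{3} + \frac{1}{3} \left(-3\right) = - \frac{2}{3} - 1 = - \frac{5}{3}$)
$C{\left(E \right)} = - \frac{14}{3}$ ($C{\left(E \right)} = - \frac{5}{3} - 3 = - \frac{14}{3}$)
$\frac{90}{C{\left(17 \right)}} = \frac{90}{- \frac{14}{3}} = 90 \left(- \frac{3}{14}\right) = - \frac{135}{7}$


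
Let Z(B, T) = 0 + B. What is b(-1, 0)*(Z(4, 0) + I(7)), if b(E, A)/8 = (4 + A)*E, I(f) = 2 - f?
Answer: 32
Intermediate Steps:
b(E, A) = 8*E*(4 + A) (b(E, A) = 8*((4 + A)*E) = 8*(E*(4 + A)) = 8*E*(4 + A))
Z(B, T) = B
b(-1, 0)*(Z(4, 0) + I(7)) = (8*(-1)*(4 + 0))*(4 + (2 - 1*7)) = (8*(-1)*4)*(4 + (2 - 7)) = -32*(4 - 5) = -32*(-1) = 32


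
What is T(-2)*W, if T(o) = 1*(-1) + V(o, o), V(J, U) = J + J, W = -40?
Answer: 200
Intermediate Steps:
V(J, U) = 2*J
T(o) = -1 + 2*o (T(o) = 1*(-1) + 2*o = -1 + 2*o)
T(-2)*W = (-1 + 2*(-2))*(-40) = (-1 - 4)*(-40) = -5*(-40) = 200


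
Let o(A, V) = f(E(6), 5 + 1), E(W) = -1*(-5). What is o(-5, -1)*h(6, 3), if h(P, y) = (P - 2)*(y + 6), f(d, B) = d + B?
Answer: 396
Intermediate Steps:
E(W) = 5
f(d, B) = B + d
h(P, y) = (-2 + P)*(6 + y)
o(A, V) = 11 (o(A, V) = (5 + 1) + 5 = 6 + 5 = 11)
o(-5, -1)*h(6, 3) = 11*(-12 - 2*3 + 6*6 + 6*3) = 11*(-12 - 6 + 36 + 18) = 11*36 = 396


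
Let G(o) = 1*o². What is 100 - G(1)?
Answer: 99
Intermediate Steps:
G(o) = o²
100 - G(1) = 100 - 1*1² = 100 - 1*1 = 100 - 1 = 99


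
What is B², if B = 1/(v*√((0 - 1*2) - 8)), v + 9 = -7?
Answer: -1/2560 ≈ -0.00039063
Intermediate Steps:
v = -16 (v = -9 - 7 = -16)
B = I*√10/160 (B = 1/(-16*√((0 - 1*2) - 8)) = 1/(-16*√((0 - 2) - 8)) = 1/(-16*√(-2 - 8)) = 1/(-16*I*√10) = I*√10/160 ≈ 0.019764*I)
B² = (I*√10/160)² = -1/2560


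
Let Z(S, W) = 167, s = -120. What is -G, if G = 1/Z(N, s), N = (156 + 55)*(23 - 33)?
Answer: -1/167 ≈ -0.0059880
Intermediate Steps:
N = -2110 (N = 211*(-10) = -2110)
G = 1/167 ≈ 0.0059880
-G = -1*1/167 = -1/167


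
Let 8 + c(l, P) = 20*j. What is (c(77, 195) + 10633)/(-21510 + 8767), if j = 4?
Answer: -10705/12743 ≈ -0.84007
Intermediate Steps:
c(l, P) = 72 (c(l, P) = -8 + 20*4 = -8 + 80 = 72)
(c(77, 195) + 10633)/(-21510 + 8767) = (72 + 10633)/(-21510 + 8767) = 10705/(-12743) = 10705*(-1/12743) = -10705/12743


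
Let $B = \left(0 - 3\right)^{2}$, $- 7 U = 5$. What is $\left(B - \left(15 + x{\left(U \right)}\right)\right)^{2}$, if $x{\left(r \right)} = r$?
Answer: $\frac{1369}{49} \approx 27.939$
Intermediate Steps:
$U = - \frac{5}{7}$ ($U = \left(- \frac{1}{7}\right) 5 = - \frac{5}{7} \approx -0.71429$)
$B = 9$ ($B = \left(-3\right)^{2} = 9$)
$\left(B - \left(15 + x{\left(U \right)}\right)\right)^{2} = \left(9 - \frac{100}{7}\right)^{2} = \left(- \frac{37}{7}\right)^{2} = \frac{1369}{49}$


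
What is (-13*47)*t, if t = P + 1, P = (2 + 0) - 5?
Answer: 1222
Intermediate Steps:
P = -3 (P = 2 - 5 = -3)
t = -2 (t = -3 + 1 = -2)
(-13*47)*t = -13*47*(-2) = -611*(-2) = 1222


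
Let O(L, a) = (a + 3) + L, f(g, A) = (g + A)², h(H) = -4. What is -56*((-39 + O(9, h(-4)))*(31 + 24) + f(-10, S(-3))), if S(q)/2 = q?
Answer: 81144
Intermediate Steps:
S(q) = 2*q
f(g, A) = (A + g)²
O(L, a) = 3 + L + a (O(L, a) = (3 + a) + L = 3 + L + a)
-56*((-39 + O(9, h(-4)))*(31 + 24) + f(-10, S(-3))) = -56*((-39 + (3 + 9 - 4))*(31 + 24) + (2*(-3) - 10)²) = -56*((-39 + 8)*55 + (-6 - 10)²) = -56*(-31*55 + (-16)²) = -56*(-1705 + 256) = -56*(-1449) = 81144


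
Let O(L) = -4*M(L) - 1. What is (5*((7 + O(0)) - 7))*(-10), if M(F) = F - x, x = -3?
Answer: 650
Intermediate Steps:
M(F) = 3 + F (M(F) = F - 1*(-3) = F + 3 = 3 + F)
O(L) = -13 - 4*L (O(L) = -4*(3 + L) - 1 = (-12 - 4*L) - 1 = -13 - 4*L)
(5*((7 + O(0)) - 7))*(-10) = (5*((7 + (-13 - 4*0)) - 7))*(-10) = (5*((7 + (-13 + 0)) - 7))*(-10) = (5*((7 - 13) - 7))*(-10) = (5*(-6 - 7))*(-10) = (5*(-13))*(-10) = -65*(-10) = 650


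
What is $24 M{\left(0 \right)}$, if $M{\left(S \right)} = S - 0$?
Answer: $0$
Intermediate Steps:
$M{\left(S \right)} = S$ ($M{\left(S \right)} = S + 0 = S$)
$24 M{\left(0 \right)} = 24 \cdot 0 = 0$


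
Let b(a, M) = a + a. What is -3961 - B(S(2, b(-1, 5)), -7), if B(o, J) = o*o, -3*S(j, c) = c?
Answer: -35653/9 ≈ -3961.4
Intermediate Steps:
b(a, M) = 2*a
S(j, c) = -c/3
B(o, J) = o**2
-3961 - B(S(2, b(-1, 5)), -7) = -3961 - (-2*(-1)/3)**2 = -3961 - (-1/3*(-2))**2 = -3961 - (2/3)**2 = -3961 - 1*4/9 = -3961 - 4/9 = -35653/9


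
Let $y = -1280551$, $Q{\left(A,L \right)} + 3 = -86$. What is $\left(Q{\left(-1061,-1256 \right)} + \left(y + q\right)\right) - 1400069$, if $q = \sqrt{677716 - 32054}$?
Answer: $-2680709 + \sqrt{645662} \approx -2.6799 \cdot 10^{6}$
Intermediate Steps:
$Q{\left(A,L \right)} = -89$ ($Q{\left(A,L \right)} = -3 - 86 = -89$)
$q = \sqrt{645662} \approx 803.53$
$\left(Q{\left(-1061,-1256 \right)} + \left(y + q\right)\right) - 1400069 = \left(-89 - \left(1280551 - \sqrt{645662}\right)\right) - 1400069 = \left(-1280640 + \sqrt{645662}\right) - 1400069 = -2680709 + \sqrt{645662}$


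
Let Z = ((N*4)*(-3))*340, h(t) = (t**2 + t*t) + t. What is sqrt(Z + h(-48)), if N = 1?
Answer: 4*sqrt(30) ≈ 21.909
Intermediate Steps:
h(t) = t + 2*t**2 (h(t) = (t**2 + t**2) + t = 2*t**2 + t = t + 2*t**2)
Z = -4080 (Z = ((1*4)*(-3))*340 = (4*(-3))*340 = -12*340 = -4080)
sqrt(Z + h(-48)) = sqrt(-4080 - 48*(1 + 2*(-48))) = sqrt(-4080 - 48*(1 - 96)) = sqrt(-4080 - 48*(-95)) = sqrt(-4080 + 4560) = sqrt(480) = 4*sqrt(30)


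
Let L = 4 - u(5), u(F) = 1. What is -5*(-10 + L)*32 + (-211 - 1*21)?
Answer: 888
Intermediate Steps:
L = 3 (L = 4 - 1*1 = 4 - 1 = 3)
-5*(-10 + L)*32 + (-211 - 1*21) = -5*(-10 + 3)*32 + (-211 - 1*21) = -5*(-7)*32 + (-211 - 21) = 35*32 - 232 = 1120 - 232 = 888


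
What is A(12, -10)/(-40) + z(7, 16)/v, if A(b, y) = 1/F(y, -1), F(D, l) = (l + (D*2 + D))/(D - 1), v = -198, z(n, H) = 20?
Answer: -13489/122760 ≈ -0.10988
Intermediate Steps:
F(D, l) = (l + 3*D)/(-1 + D) (F(D, l) = (l + (2*D + D))/(-1 + D) = (l + 3*D)/(-1 + D))
A(b, y) = (-1 + y)/(-1 + 3*y) (A(b, y) = 1/((-1 + 3*y)/(-1 + y)) = (-1 + y)/(-1 + 3*y))
A(12, -10)/(-40) + z(7, 16)/v = ((-1 - 10)/(-1 + 3*(-10)))/(-40) + 20/(-198) = (-11/(-1 - 30))*(-1/40) + 20*(-1/198) = (-11/(-31))*(-1/40) - 10/99 = -1/31*(-11)*(-1/40) - 10/99 = (11/31)*(-1/40) - 10/99 = -11/1240 - 10/99 = -13489/122760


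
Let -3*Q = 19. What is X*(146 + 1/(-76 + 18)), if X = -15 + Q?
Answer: -270944/87 ≈ -3114.3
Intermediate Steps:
Q = -19/3 (Q = -⅓*19 = -19/3 ≈ -6.3333)
X = -64/3 (X = -15 - 19/3 = -64/3 ≈ -21.333)
X*(146 + 1/(-76 + 18)) = -64*(146 + 1/(-76 + 18))/3 = -64*(146 + 1/(-58))/3 = -64*(146 - 1/58)/3 = -64/3*8467/58 = -270944/87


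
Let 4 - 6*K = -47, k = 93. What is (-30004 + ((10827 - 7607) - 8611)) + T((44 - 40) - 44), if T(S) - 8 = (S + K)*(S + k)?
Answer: -74113/2 ≈ -37057.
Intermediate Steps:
K = 17/2 (K = ⅔ - ⅙*(-47) = ⅔ + 47/6 = 17/2 ≈ 8.5000)
T(S) = 8 + (93 + S)*(17/2 + S) (T(S) = 8 + (S + 17/2)*(S + 93) = 8 + (17/2 + S)*(93 + S) = 8 + (93 + S)*(17/2 + S))
(-30004 + ((10827 - 7607) - 8611)) + T((44 - 40) - 44) = (-30004 + ((10827 - 7607) - 8611)) + (1597/2 + ((44 - 40) - 44)² + 203*((44 - 40) - 44)/2) = (-30004 + (3220 - 8611)) + (1597/2 + (4 - 44)² + 203*(4 - 44)/2) = (-30004 - 5391) + (1597/2 + (-40)² + (203/2)*(-40)) = -35395 + (1597/2 + 1600 - 4060) = -35395 - 3323/2 = -74113/2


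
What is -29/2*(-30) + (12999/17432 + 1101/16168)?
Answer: 7676875689/17615036 ≈ 435.81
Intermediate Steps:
-29/2*(-30) + (12999/17432 + 1101/16168) = 435 + 14335029/17615036 = 7676875689/17615036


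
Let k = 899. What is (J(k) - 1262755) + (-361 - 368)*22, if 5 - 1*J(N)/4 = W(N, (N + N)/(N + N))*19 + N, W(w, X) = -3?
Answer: -1282141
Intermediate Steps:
J(N) = 248 - 4*N (J(N) = 20 - 4*(-3*19 + N) = 20 - 4*(-57 + N) = 20 + (228 - 4*N) = 248 - 4*N)
(J(k) - 1262755) + (-361 - 368)*22 = ((248 - 4*899) - 1262755) + (-361 - 368)*22 = ((248 - 3596) - 1262755) - 729*22 = (-3348 - 1262755) - 16038 = -1266103 - 16038 = -1282141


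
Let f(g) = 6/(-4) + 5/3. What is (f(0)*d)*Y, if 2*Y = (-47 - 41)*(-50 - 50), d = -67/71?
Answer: -147400/213 ≈ -692.02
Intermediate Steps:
f(g) = ⅙ (f(g) = 6*(-¼) + 5*(⅓) = -3/2 + 5/3 = ⅙)
d = -67/71 (d = -67*1/71 = -67/71 ≈ -0.94366)
Y = 4400 (Y = ((-47 - 41)*(-50 - 50))/2 = (-88*(-100))/2 = (½)*8800 = 4400)
(f(0)*d)*Y = ((⅙)*(-67/71))*4400 = -67/426*4400 = -147400/213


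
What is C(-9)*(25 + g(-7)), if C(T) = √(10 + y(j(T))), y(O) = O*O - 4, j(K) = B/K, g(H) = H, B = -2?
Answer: 14*√10 ≈ 44.272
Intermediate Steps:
j(K) = -2/K
y(O) = -4 + O² (y(O) = O² - 4 = -4 + O²)
C(T) = √(6 + 4/T²) (C(T) = √(10 + (-4 + (-2/T)²)) = √(10 + (-4 + 4/T²)) = √(6 + 4/T²))
C(-9)*(25 + g(-7)) = √(6 + 4/(-9)²)*(25 - 7) = √(6 + 4*(1/81))*18 = √(6 + 4/81)*18 = √(490/81)*18 = (7*√10/9)*18 = 14*√10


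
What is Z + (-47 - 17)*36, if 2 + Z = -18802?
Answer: -21108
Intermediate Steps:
Z = -18804 (Z = -2 - 18802 = -18804)
Z + (-47 - 17)*36 = -18804 + (-47 - 17)*36 = -18804 - 64*36 = -18804 - 2304 = -21108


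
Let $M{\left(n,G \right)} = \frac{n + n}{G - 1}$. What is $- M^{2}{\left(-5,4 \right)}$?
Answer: $- \frac{100}{9} \approx -11.111$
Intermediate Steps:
$M{\left(n,G \right)} = \frac{2 n}{-1 + G}$
$- M^{2}{\left(-5,4 \right)} = - \left(2 \left(-5\right) \frac{1}{-1 + 4}\right)^{2} = - \left(2 \left(-5\right) \frac{1}{3}\right)^{2} = - \left(- \frac{10}{3}\right)^{2} = \left(-1\right) \frac{100}{9} = - \frac{100}{9}$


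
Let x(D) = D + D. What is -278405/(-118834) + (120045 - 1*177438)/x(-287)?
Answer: 249287294/2436097 ≈ 102.33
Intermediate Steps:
x(D) = 2*D
-278405/(-118834) + (120045 - 1*177438)/x(-287) = -278405/(-118834) + (120045 - 1*177438)/((2*(-287))) = -278405*(-1/118834) + (120045 - 177438)/(-574) = 278405/118834 - 57393*(-1/574) = 278405/118834 + 8199/82 = 249287294/2436097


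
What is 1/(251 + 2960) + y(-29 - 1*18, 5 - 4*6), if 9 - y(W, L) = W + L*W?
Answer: -2687606/3211 ≈ -837.00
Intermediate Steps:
y(W, L) = 9 - W - L*W (y(W, L) = 9 - (W + L*W) = 9 + (-W - L*W) = 9 - W - L*W)
1/(251 + 2960) + y(-29 - 1*18, 5 - 4*6) = 1/(251 + 2960) + (9 - (-29 - 1*18) - (5 - 4*6)*(-29 - 1*18)) = 1/3211 + (9 - (-29 - 18) - (5 - 24)*(-29 - 18)) = 1/3211 + (9 - 1*(-47) - 1*(-19)*(-47)) = 1/3211 + (9 + 47 - 893) = 1/3211 - 837 = -2687606/3211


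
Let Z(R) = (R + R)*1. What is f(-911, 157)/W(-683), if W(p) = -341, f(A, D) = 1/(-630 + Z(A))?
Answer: 1/836132 ≈ 1.1960e-6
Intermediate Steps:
Z(R) = 2*R (Z(R) = (2*R)*1 = 2*R)
f(A, D) = 1/(-630 + 2*A)
f(-911, 157)/W(-683) = (1/(2*(-315 - 911)))/(-341) = ((½)/(-1226))*(-1/341) = ((½)*(-1/1226))*(-1/341) = -1/2452*(-1/341) = 1/836132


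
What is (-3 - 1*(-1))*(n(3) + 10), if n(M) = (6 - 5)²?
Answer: -22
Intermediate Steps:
n(M) = 1 (n(M) = 1² = 1)
(-3 - 1*(-1))*(n(3) + 10) = (-3 - 1*(-1))*(1 + 10) = (-3 + 1)*11 = -2*11 = -22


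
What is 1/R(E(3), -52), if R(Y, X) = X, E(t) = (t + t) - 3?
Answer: -1/52 ≈ -0.019231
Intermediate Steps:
E(t) = -3 + 2*t (E(t) = 2*t - 3 = -3 + 2*t)
1/R(E(3), -52) = 1/(-52) = -1/52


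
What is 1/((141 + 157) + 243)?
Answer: 1/541 ≈ 0.0018484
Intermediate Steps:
1/((141 + 157) + 243) = 1/(298 + 243) = 1/541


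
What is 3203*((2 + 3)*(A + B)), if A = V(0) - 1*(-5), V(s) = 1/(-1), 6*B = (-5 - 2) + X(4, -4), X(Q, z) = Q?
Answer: 112105/2 ≈ 56053.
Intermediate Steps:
B = -½ (B = ((-5 - 2) + 4)/6 = (-7 + 4)/6 = (⅙)*(-3) = -½ ≈ -0.50000)
V(s) = -1
A = 4 (A = -1 - 1*(-5) = -1 + 5 = 4)
3203*((2 + 3)*(A + B)) = 3203*((2 + 3)*(4 - ½)) = 3203*(5*(7/2)) = 3203*(35/2) = 112105/2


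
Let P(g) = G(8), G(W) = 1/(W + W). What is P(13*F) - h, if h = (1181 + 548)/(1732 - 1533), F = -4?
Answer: -27465/3184 ≈ -8.6259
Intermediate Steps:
G(W) = 1/(2*W)
P(g) = 1/16 (P(g) = (1/2)/8 = (1/2)*(1/8) = 1/16)
h = 1729/199 ≈ 8.6884
P(13*F) - h = 1/16 - 1*1729/199 = 1/16 - 1729/199 = -27465/3184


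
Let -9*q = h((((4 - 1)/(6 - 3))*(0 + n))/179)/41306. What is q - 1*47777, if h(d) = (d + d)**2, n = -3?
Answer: -31616084465623/661742773 ≈ -47777.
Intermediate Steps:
h(d) = 4*d**2 (h(d) = (2*d)**2 = 4*d**2)
q = -2/661742773 (q = -4*((((4 - 1)/(6 - 3))*(0 - 3))/179)**2/(9*41306) = -4*(((3/3)*(-3))*(1/179))**2/(9*41306) = -4*(((3*(1/3))*(-3))*(1/179))**2/(9*41306) = -4*((1*(-3))*(1/179))**2/(9*41306) = -4*(-3*1/179)**2/(9*41306) = -4*(-3/179)**2/(9*41306) = -4*(9/32041)/(9*41306) = -4/(32041*41306) = -1/9*18/661742773 = -2/661742773 ≈ -3.0223e-9)
q - 1*47777 = -2/661742773 - 1*47777 = -2/661742773 - 47777 = -31616084465623/661742773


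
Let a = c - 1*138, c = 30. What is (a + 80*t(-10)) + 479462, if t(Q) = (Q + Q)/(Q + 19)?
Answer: 4312586/9 ≈ 4.7918e+5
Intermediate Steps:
a = -108 (a = 30 - 1*138 = 30 - 138 = -108)
t(Q) = 2*Q/(19 + Q) (t(Q) = (2*Q)/(19 + Q) = 2*Q/(19 + Q))
(a + 80*t(-10)) + 479462 = (-108 + 80*(2*(-10)/(19 - 10))) + 479462 = (-108 + 80*(2*(-10)/9)) + 479462 = (-108 + 80*(2*(-10)*(⅑))) + 479462 = (-108 + 80*(-20/9)) + 479462 = (-108 - 1600/9) + 479462 = -2572/9 + 479462 = 4312586/9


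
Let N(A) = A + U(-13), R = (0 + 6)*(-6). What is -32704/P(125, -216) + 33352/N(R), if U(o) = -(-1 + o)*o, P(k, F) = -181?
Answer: 546380/19729 ≈ 27.694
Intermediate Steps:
U(o) = -o*(-1 + o)
R = -36 (R = 6*(-6) = -36)
N(A) = -182 + A (N(A) = A - 13*(1 - 1*(-13)) = A - 13*(1 + 13) = A - 13*14 = A - 182 = -182 + A)
-32704/P(125, -216) + 33352/N(R) = -32704/(-181) + 33352/(-182 - 36) = -32704*(-1/181) + 33352/(-218) = 32704/181 + 33352*(-1/218) = 32704/181 - 16676/109 = 546380/19729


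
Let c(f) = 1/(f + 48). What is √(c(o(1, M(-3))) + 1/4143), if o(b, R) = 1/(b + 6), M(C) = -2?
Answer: √40961451558/1396191 ≈ 0.14496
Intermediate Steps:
o(b, R) = 1/(6 + b)
c(f) = 1/(48 + f)
√(c(o(1, M(-3))) + 1/4143) = √(1/(48 + 1/(6 + 1)) + 1/4143) = √(1/(48 + 1/7) + 1/4143) = √(1/(48 + ⅐) + 1/4143) = √(1/(337/7) + 1/4143) = √(7/337 + 1/4143) = √(29338/1396191) = √40961451558/1396191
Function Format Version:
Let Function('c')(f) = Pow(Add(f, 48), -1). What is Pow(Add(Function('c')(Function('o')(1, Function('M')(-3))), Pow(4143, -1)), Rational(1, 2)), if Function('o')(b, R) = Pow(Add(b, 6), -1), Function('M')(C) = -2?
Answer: Mul(Rational(1, 1396191), Pow(40961451558, Rational(1, 2))) ≈ 0.14496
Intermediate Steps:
Function('o')(b, R) = Pow(Add(6, b), -1)
Function('c')(f) = Pow(Add(48, f), -1)
Pow(Add(Function('c')(Function('o')(1, Function('M')(-3))), Pow(4143, -1)), Rational(1, 2)) = Pow(Add(Pow(Add(48, Pow(Add(6, 1), -1)), -1), Pow(4143, -1)), Rational(1, 2)) = Pow(Add(Pow(Add(48, Pow(7, -1)), -1), Rational(1, 4143)), Rational(1, 2)) = Pow(Add(Pow(Add(48, Rational(1, 7)), -1), Rational(1, 4143)), Rational(1, 2)) = Pow(Add(Pow(Rational(337, 7), -1), Rational(1, 4143)), Rational(1, 2)) = Pow(Add(Rational(7, 337), Rational(1, 4143)), Rational(1, 2)) = Pow(Rational(29338, 1396191), Rational(1, 2)) = Mul(Rational(1, 1396191), Pow(40961451558, Rational(1, 2)))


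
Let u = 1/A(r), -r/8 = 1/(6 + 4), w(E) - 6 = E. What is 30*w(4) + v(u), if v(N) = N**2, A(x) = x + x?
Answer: 19225/64 ≈ 300.39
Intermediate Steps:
w(E) = 6 + E
r = -4/5 (r = -8/(6 + 4) = -8/10 = -8*1/10 = -4/5 ≈ -0.80000)
A(x) = 2*x
u = -5/8 (u = 1/(2*(-4/5)) = 1/(-8/5) = -5/8 ≈ -0.62500)
30*w(4) + v(u) = 30*(6 + 4) + (-5/8)**2 = 30*10 + 25/64 = 300 + 25/64 = 19225/64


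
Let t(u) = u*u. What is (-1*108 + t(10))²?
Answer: 64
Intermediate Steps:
t(u) = u²
(-1*108 + t(10))² = (-1*108 + 10²)² = (-108 + 100)² = (-8)² = 64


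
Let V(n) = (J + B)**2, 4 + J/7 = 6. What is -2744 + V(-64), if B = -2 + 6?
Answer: -2420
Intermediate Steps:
J = 14 (J = -28 + 7*6 = -28 + 42 = 14)
B = 4
V(n) = 324 (V(n) = (14 + 4)**2 = 18**2 = 324)
-2744 + V(-64) = -2744 + 324 = -2420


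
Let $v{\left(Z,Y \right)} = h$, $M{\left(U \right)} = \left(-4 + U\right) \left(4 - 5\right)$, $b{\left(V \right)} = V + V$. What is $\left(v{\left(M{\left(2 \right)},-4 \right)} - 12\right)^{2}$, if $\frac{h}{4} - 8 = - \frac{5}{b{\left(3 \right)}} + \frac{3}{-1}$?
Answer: $\frac{196}{9} \approx 21.778$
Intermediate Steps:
$b{\left(V \right)} = 2 V$
$h = \frac{50}{3}$ ($h = 32 + 4 \left(- \frac{5}{2 \cdot 3} + \frac{3}{-1}\right) = 32 + 4 \left(- \frac{5}{6} + 3 \left(-1\right)\right) = 32 + 4 \left(\left(-5\right) \frac{1}{6} - 3\right) = 32 + 4 \left(- \frac{5}{6} - 3\right) = 32 + 4 \left(- \frac{23}{6}\right) = 32 - \frac{46}{3} = \frac{50}{3} \approx 16.667$)
$M{\left(U \right)} = 4 - U$ ($M{\left(U \right)} = \left(-4 + U\right) \left(-1\right) = 4 - U$)
$v{\left(Z,Y \right)} = \frac{50}{3}$
$\left(v{\left(M{\left(2 \right)},-4 \right)} - 12\right)^{2} = \left(\frac{50}{3} - 12\right)^{2} = \left(\frac{14}{3}\right)^{2} = \frac{196}{9}$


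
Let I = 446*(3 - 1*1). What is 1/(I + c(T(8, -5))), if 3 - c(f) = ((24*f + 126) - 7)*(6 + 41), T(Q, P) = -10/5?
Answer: -1/2442 ≈ -0.00040950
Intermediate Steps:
T(Q, P) = -2 (T(Q, P) = -10*⅕ = -2)
I = 892 (I = 446*(3 - 1) = 446*2 = 892)
c(f) = -5590 - 1128*f (c(f) = 3 - ((24*f + 126) - 7)*(6 + 41) = 3 - ((126 + 24*f) - 7)*47 = 3 - (119 + 24*f)*47 = 3 - (5593 + 1128*f) = 3 + (-5593 - 1128*f) = -5590 - 1128*f)
1/(I + c(T(8, -5))) = 1/(892 + (-5590 - 1128*(-2))) = 1/(892 + (-5590 + 2256)) = 1/(892 - 3334) = 1/(-2442) = -1/2442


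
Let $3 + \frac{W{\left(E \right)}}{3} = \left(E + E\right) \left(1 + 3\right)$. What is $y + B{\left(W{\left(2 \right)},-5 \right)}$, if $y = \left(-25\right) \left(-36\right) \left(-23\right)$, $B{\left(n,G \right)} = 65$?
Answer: $-20635$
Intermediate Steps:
$W{\left(E \right)} = -9 + 24 E$ ($W{\left(E \right)} = -9 + 3 \left(E + E\right) \left(1 + 3\right) = -9 + 3 \cdot 2 E 4 = -9 + 3 \cdot 8 E = -9 + 24 E$)
$y = -20700$ ($y = 900 \left(-23\right) = -20700$)
$y + B{\left(W{\left(2 \right)},-5 \right)} = -20700 + 65 = -20635$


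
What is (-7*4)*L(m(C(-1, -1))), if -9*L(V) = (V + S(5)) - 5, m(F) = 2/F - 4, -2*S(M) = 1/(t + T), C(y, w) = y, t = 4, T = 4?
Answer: -413/12 ≈ -34.417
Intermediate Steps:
S(M) = -1/16 (S(M) = -1/(2*(4 + 4)) = -1/2/8 = -1/2*1/8 = -1/16)
m(F) = -4 + 2/F
L(V) = 9/16 - V/9 (L(V) = -((V - 1/16) - 5)/9 = -((-1/16 + V) - 5)/9 = -(-81/16 + V)/9 = 9/16 - V/9)
(-7*4)*L(m(C(-1, -1))) = (-7*4)*(9/16 - (-4 + 2/(-1))/9) = -28*(9/16 - (-4 + 2*(-1))/9) = -28*(9/16 - (-4 - 2)/9) = -28*(9/16 - 1/9*(-6)) = -28*(9/16 + 2/3) = -28*59/48 = -413/12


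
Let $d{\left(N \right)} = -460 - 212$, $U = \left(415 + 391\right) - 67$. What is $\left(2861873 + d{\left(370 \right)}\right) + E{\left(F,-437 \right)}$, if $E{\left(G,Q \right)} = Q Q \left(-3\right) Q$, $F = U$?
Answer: $253221560$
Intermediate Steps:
$U = 739$ ($U = 806 - 67 = 739$)
$d{\left(N \right)} = -672$
$F = 739$
$E{\left(G,Q \right)} = - 3 Q^{3}$ ($E{\left(G,Q \right)} = Q \left(- 3 Q\right) Q = - 3 Q^{2} Q = - 3 Q^{3}$)
$\left(2861873 + d{\left(370 \right)}\right) + E{\left(F,-437 \right)} = \left(2861873 - 672\right) - 3 \left(-437\right)^{3} = 2861201 - -250360359 = 2861201 + 250360359 = 253221560$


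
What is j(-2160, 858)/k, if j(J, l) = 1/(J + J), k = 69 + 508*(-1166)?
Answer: 1/2558558880 ≈ 3.9085e-10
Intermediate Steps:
k = -592259 (k = 69 - 592328 = -592259)
j(J, l) = 1/(2*J)
j(-2160, 858)/k = ((1/2)/(-2160))/(-592259) = ((1/2)*(-1/2160))*(-1/592259) = -1/4320*(-1/592259) = 1/2558558880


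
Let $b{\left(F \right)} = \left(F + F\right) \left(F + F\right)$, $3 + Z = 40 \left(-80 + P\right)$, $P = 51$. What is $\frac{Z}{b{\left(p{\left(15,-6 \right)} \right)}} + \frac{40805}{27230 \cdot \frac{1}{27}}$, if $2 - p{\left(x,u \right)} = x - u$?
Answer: $\frac{155923685}{3932012} \approx 39.655$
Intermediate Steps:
$p{\left(x,u \right)} = 2 + u - x$ ($p{\left(x,u \right)} = 2 - \left(x - u\right) = 2 + \left(u - x\right) = 2 + u - x$)
$Z = -1163$ ($Z = -3 + 40 \left(-80 + 51\right) = -3 + 40 \left(-29\right) = -3 - 1160 = -1163$)
$b{\left(F \right)} = 4 F^{2}$ ($b{\left(F \right)} = 2 F 2 F = 4 F^{2}$)
$\frac{Z}{b{\left(p{\left(15,-6 \right)} \right)}} + \frac{40805}{27230 \cdot \frac{1}{27}} = - \frac{1163}{4 \left(2 - 6 - 15\right)^{2}} + \frac{40805}{27230 \cdot \frac{1}{27}} = - \frac{1163}{4 \left(-19\right)^{2}} + \frac{40805}{\frac{27230}{27}} = - \frac{1163}{4 \cdot 361} + 40805 \cdot \frac{27}{27230} = - \frac{1163}{1444} + \frac{220347}{5446} = \frac{155923685}{3932012}$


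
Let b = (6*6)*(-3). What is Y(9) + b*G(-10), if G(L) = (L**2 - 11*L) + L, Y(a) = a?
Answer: -21591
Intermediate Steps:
G(L) = L**2 - 10*L
b = -108 (b = 36*(-3) = -108)
Y(9) + b*G(-10) = 9 - (-1080)*(-10 - 10) = 9 - (-1080)*(-20) = 9 - 108*200 = 9 - 21600 = -21591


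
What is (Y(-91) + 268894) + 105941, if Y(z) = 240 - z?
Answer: 375166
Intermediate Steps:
(Y(-91) + 268894) + 105941 = ((240 - 1*(-91)) + 268894) + 105941 = ((240 + 91) + 268894) + 105941 = (331 + 268894) + 105941 = 269225 + 105941 = 375166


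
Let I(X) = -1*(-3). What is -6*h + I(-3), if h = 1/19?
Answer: 51/19 ≈ 2.6842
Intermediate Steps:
h = 1/19 ≈ 0.052632
I(X) = 3
-6*h + I(-3) = -6*1/19 + 3 = -6/19 + 3 = 51/19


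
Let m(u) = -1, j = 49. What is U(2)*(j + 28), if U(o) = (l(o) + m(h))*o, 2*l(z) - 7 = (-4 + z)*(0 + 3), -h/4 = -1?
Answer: -77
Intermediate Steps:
h = 4 (h = -4*(-1) = 4)
l(z) = -5/2 + 3*z/2 (l(z) = 7/2 + ((-4 + z)*(0 + 3))/2 = 7/2 + ((-4 + z)*3)/2 = 7/2 + (-12 + 3*z)/2 = 7/2 + (-6 + 3*z/2) = -5/2 + 3*z/2)
U(o) = o*(-7/2 + 3*o/2) (U(o) = ((-5/2 + 3*o/2) - 1)*o = (-7/2 + 3*o/2)*o = o*(-7/2 + 3*o/2))
U(2)*(j + 28) = ((½)*2*(-7 + 3*2))*(49 + 28) = ((½)*2*(-7 + 6))*77 = ((½)*2*(-1))*77 = -1*77 = -77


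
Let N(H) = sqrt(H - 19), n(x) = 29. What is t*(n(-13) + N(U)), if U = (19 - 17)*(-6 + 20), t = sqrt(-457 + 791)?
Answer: 32*sqrt(334) ≈ 584.82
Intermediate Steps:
t = sqrt(334) ≈ 18.276
U = 28 (U = 2*14 = 28)
N(H) = sqrt(-19 + H)
t*(n(-13) + N(U)) = sqrt(334)*(29 + sqrt(-19 + 28)) = sqrt(334)*(29 + sqrt(9)) = sqrt(334)*(29 + 3) = sqrt(334)*32 = 32*sqrt(334)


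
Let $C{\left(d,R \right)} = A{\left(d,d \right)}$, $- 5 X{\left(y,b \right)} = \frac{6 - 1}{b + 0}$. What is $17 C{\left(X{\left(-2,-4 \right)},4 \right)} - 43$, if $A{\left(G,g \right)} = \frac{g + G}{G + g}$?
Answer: $-26$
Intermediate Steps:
$A{\left(G,g \right)} = 1$ ($A{\left(G,g \right)} = \frac{G + g}{G + g} = 1$)
$X{\left(y,b \right)} = - \frac{1}{b}$ ($X{\left(y,b \right)} = - \frac{\left(6 - 1\right) \frac{1}{b + 0}}{5} = - \frac{5 \frac{1}{b}}{5} = - \frac{1}{b}$)
$C{\left(d,R \right)} = 1$
$17 C{\left(X{\left(-2,-4 \right)},4 \right)} - 43 = 17 \cdot 1 - 43 = 17 - 43 = -26$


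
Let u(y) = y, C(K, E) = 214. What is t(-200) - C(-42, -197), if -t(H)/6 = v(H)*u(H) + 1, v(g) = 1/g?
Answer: -226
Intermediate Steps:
t(H) = -12 (t(H) = -6*(H/H + 1) = -6*(1 + 1) = -6*2 = -12)
t(-200) - C(-42, -197) = -12 - 1*214 = -12 - 214 = -226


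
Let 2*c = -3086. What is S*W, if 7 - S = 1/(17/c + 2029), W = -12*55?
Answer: -1446295422/313073 ≈ -4619.7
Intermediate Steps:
c = -1543 (c = (½)*(-3086) = -1543)
W = -660
S = 21913567/3130730 (S = 7 - 1/(17/(-1543) + 2029) = 7 - 1/(17*(-1/1543) + 2029) = 7 - 1/(-17/1543 + 2029) = 7 - 1/3130730/1543 = 7 - 1*1543/3130730 = 7 - 1543/3130730 = 21913567/3130730 ≈ 6.9995)
S*W = (21913567/3130730)*(-660) = -1446295422/313073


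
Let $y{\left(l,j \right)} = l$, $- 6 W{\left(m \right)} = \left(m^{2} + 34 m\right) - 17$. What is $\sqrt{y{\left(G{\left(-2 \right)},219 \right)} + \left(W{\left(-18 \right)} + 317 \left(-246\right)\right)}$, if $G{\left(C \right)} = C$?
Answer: $\frac{i \sqrt{2805594}}{6} \approx 279.17 i$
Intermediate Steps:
$W{\left(m \right)} = \frac{17}{6} - \frac{17 m}{3} - \frac{m^{2}}{6}$ ($W{\left(m \right)} = - \frac{\left(m^{2} + 34 m\right) - 17}{6} = - \frac{-17 + m^{2} + 34 m}{6} = \frac{17}{6} - \frac{17 m}{3} - \frac{m^{2}}{6}$)
$\sqrt{y{\left(G{\left(-2 \right)},219 \right)} + \left(W{\left(-18 \right)} + 317 \left(-246\right)\right)} = \sqrt{-2 + \left(\left(\frac{17}{6} - -102 - \frac{\left(-18\right)^{2}}{6}\right) + 317 \left(-246\right)\right)} = \sqrt{-2 + \left(\left(\frac{17}{6} + 102 - 54\right) - 77982\right)} = \sqrt{-2 + \left(\frac{305}{6} - 77982\right)} = \sqrt{-2 - \frac{467587}{6}} = \sqrt{- \frac{467599}{6}} = \frac{i \sqrt{2805594}}{6}$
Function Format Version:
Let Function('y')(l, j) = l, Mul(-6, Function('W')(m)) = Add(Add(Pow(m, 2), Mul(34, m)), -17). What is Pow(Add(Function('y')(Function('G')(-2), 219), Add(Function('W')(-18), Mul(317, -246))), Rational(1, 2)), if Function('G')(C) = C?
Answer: Mul(Rational(1, 6), I, Pow(2805594, Rational(1, 2))) ≈ Mul(279.17, I)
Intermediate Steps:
Function('W')(m) = Add(Rational(17, 6), Mul(Rational(-17, 3), m), Mul(Rational(-1, 6), Pow(m, 2))) (Function('W')(m) = Mul(Rational(-1, 6), Add(Add(Pow(m, 2), Mul(34, m)), -17)) = Mul(Rational(-1, 6), Add(-17, Pow(m, 2), Mul(34, m))) = Add(Rational(17, 6), Mul(Rational(-17, 3), m), Mul(Rational(-1, 6), Pow(m, 2))))
Pow(Add(Function('y')(Function('G')(-2), 219), Add(Function('W')(-18), Mul(317, -246))), Rational(1, 2)) = Pow(Add(-2, Add(Add(Rational(17, 6), Mul(Rational(-17, 3), -18), Mul(Rational(-1, 6), Pow(-18, 2))), Mul(317, -246))), Rational(1, 2)) = Pow(Add(-2, Add(Add(Rational(17, 6), 102, Mul(Rational(-1, 6), 324)), -77982)), Rational(1, 2)) = Pow(Add(-2, Add(Add(Rational(17, 6), 102, -54), -77982)), Rational(1, 2)) = Pow(Add(-2, Add(Rational(305, 6), -77982)), Rational(1, 2)) = Pow(Add(-2, Rational(-467587, 6)), Rational(1, 2)) = Pow(Rational(-467599, 6), Rational(1, 2)) = Mul(Rational(1, 6), I, Pow(2805594, Rational(1, 2)))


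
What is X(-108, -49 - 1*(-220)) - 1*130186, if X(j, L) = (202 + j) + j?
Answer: -130200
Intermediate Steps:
X(j, L) = 202 + 2*j
X(-108, -49 - 1*(-220)) - 1*130186 = (202 + 2*(-108)) - 1*130186 = (202 - 216) - 130186 = -14 - 130186 = -130200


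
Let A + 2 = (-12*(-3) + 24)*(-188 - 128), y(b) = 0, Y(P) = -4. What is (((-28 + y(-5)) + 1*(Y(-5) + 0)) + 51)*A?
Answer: -360278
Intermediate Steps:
A = -18962 (A = -2 + (-12*(-3) + 24)*(-188 - 128) = -2 + (36 + 24)*(-316) = -2 + 60*(-316) = -2 - 18960 = -18962)
(((-28 + y(-5)) + 1*(Y(-5) + 0)) + 51)*A = (((-28 + 0) + 1*(-4 + 0)) + 51)*(-18962) = ((-28 + 1*(-4)) + 51)*(-18962) = ((-28 - 4) + 51)*(-18962) = (-32 + 51)*(-18962) = 19*(-18962) = -360278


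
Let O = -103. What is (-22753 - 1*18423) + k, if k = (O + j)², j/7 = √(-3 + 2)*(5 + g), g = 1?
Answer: -32331 - 8652*I ≈ -32331.0 - 8652.0*I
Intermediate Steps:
j = 42*I (j = 7*(√(-3 + 2)*(5 + 1)) = 7*(√(-1)*6) = 7*(I*6) = 7*(6*I) = 42*I ≈ 42.0*I)
k = (-103 + 42*I)² ≈ 8845.0 - 8652.0*I
(-22753 - 1*18423) + k = (-22753 - 1*18423) + (8845 - 8652*I) = (-22753 - 18423) + (8845 - 8652*I) = -41176 + (8845 - 8652*I) = -32331 - 8652*I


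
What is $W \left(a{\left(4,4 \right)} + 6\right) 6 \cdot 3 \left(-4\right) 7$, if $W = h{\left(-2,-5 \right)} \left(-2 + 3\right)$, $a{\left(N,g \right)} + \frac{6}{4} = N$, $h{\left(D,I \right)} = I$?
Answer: $21420$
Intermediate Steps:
$a{\left(N,g \right)} = - \frac{3}{2} + N$
$W = -5$ ($W = - 5 \left(-2 + 3\right) = \left(-5\right) 1 = -5$)
$W \left(a{\left(4,4 \right)} + 6\right) 6 \cdot 3 \left(-4\right) 7 = - 5 \left(\left(- \frac{3}{2} + 4\right) + 6\right) 6 \cdot 3 \left(-4\right) 7 = - 5 \left(\frac{5}{2} + 6\right) 18 \left(-4\right) 7 = \left(-5\right) \frac{17}{2} \left(-72\right) 7 = \left(- \frac{85}{2}\right) \left(-72\right) 7 = 3060 \cdot 7 = 21420$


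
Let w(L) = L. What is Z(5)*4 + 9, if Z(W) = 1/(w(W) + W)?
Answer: 47/5 ≈ 9.4000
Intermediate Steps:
Z(W) = 1/(2*W) (Z(W) = 1/(W + W) = 1/(2*W))
Z(5)*4 + 9 = ((½)/5)*4 + 9 = ((½)*(⅕))*4 + 9 = (⅒)*4 + 9 = ⅖ + 9 = 47/5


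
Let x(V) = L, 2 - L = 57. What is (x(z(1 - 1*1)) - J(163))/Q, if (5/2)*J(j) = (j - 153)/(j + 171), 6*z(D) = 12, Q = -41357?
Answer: 9187/6906619 ≈ 0.0013302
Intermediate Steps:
L = -55 (L = 2 - 1*57 = 2 - 57 = -55)
z(D) = 2 (z(D) = (⅙)*12 = 2)
J(j) = 2*(-153 + j)/(5*(171 + j)) (J(j) = 2*((j - 153)/(j + 171))/5 = 2*((-153 + j)/(171 + j))/5 = 2*(-153 + j)/(5*(171 + j)))
x(V) = -55
(x(z(1 - 1*1)) - J(163))/Q = (-55 - 2*(-153 + 163)/(5*(171 + 163)))/(-41357) = (-55 - 2*10/(5*334))*(-1/41357) = (-55 - 1*2/167)*(-1/41357) = (-55 - 2/167)*(-1/41357) = -9187/167*(-1/41357) = 9187/6906619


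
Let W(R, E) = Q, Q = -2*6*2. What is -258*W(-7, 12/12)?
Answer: 6192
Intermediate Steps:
Q = -24 (Q = -12*2 = -24)
W(R, E) = -24
-258*W(-7, 12/12) = -258*(-24) = 6192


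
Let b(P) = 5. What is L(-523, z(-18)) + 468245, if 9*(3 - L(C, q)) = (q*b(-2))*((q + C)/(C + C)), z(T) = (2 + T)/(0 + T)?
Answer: 178527416236/381267 ≈ 4.6825e+5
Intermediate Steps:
z(T) = (2 + T)/T
L(C, q) = 3 - 5*q*(C + q)/(18*C) (L(C, q) = 3 - q*5*(q + C)/(C + C)/9 = 3 - 5*q*(C + q)/((2*C))/9 = 3 - 5*q*(C + q)*(1/(2*C))/9 = 3 - 5*q*(C + q)/(2*C)/9 = 3 - 5*q*(C + q)/(18*C))
L(-523, z(-18)) + 468245 = (3 - 5*(2 - 18)/(18*(-18)) - 5/18*((2 - 18)/(-18))**2/(-523)) + 468245 = (3 - (-5)*(-16)/324 - 5/18*(-1/523)*(-1/18*(-16))**2) + 468245 = (3 - 5/18*8/9 - 5/18*(-1/523)*(8/9)**2) + 468245 = (3 - 20/81 - 5/18*(-1/523)*64/81) + 468245 = (3 - 20/81 + 160/381267) + 468245 = 1049821/381267 + 468245 = 178527416236/381267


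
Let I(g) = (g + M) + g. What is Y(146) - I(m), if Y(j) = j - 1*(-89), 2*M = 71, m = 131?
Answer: -125/2 ≈ -62.500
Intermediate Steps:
M = 71/2 (M = (½)*71 = 71/2 ≈ 35.500)
I(g) = 71/2 + 2*g (I(g) = (g + 71/2) + g = (71/2 + g) + g = 71/2 + 2*g)
Y(j) = 89 + j (Y(j) = j + 89 = 89 + j)
Y(146) - I(m) = (89 + 146) - (71/2 + 2*131) = 235 - (71/2 + 262) = 235 - 1*595/2 = 235 - 595/2 = -125/2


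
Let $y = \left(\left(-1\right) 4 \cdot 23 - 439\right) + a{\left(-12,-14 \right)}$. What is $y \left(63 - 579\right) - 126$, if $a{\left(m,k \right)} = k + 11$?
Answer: $275418$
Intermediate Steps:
$a{\left(m,k \right)} = 11 + k$
$y = -534$ ($y = \left(\left(-1\right) 4 \cdot 23 - 439\right) + \left(11 - 14\right) = \left(\left(-4\right) 23 - 439\right) - 3 = \left(-92 - 439\right) - 3 = -531 - 3 = -534$)
$y \left(63 - 579\right) - 126 = - 534 \left(63 - 579\right) - 126 = \left(-534\right) \left(-516\right) - 126 = 275544 - 126 = 275418$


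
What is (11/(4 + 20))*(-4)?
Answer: -11/6 ≈ -1.8333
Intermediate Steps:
(11/(4 + 20))*(-4) = (11/24)*(-4) = -11/6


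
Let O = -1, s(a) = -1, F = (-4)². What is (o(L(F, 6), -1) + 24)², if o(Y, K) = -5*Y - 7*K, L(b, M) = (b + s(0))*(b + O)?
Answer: 1196836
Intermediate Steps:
F = 16
L(b, M) = (-1 + b)² (L(b, M) = (b - 1)*(b - 1) = (-1 + b)*(-1 + b) = (-1 + b)²)
o(Y, K) = -7*K - 5*Y
(o(L(F, 6), -1) + 24)² = ((-7*(-1) - 5*(1 + 16² - 2*16)) + 24)² = ((7 - 5*(1 + 256 - 32)) + 24)² = ((7 - 5*225) + 24)² = ((7 - 1125) + 24)² = (-1118 + 24)² = (-1094)² = 1196836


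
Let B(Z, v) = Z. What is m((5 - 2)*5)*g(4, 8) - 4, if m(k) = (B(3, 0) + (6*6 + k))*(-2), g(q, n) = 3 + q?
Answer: -760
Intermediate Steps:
m(k) = -78 - 2*k (m(k) = (3 + (6*6 + k))*(-2) = (3 + (36 + k))*(-2) = (39 + k)*(-2) = -78 - 2*k)
m((5 - 2)*5)*g(4, 8) - 4 = (-78 - 2*(5 - 2)*5)*(3 + 4) - 4 = (-78 - 6*5)*7 - 4 = (-78 - 2*15)*7 - 4 = (-78 - 30)*7 - 4 = -108*7 - 4 = -756 - 4 = -760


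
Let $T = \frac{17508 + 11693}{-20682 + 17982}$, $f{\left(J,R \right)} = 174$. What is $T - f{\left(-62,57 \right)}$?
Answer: $- \frac{499001}{2700} \approx -184.82$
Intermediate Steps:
$T = - \frac{29201}{2700}$ ($T = \frac{29201}{-2700} = 29201 \left(- \frac{1}{2700}\right) = - \frac{29201}{2700} \approx -10.815$)
$T - f{\left(-62,57 \right)} = - \frac{29201}{2700} - 174 = - \frac{499001}{2700}$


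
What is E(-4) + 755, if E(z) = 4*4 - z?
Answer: 775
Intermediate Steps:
E(z) = 16 - z
E(-4) + 755 = (16 - 1*(-4)) + 755 = (16 + 4) + 755 = 20 + 755 = 775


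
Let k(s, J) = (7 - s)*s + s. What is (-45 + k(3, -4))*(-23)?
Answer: 690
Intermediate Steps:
k(s, J) = s + s*(7 - s) (k(s, J) = s*(7 - s) + s = s + s*(7 - s))
(-45 + k(3, -4))*(-23) = (-45 + 3*(8 - 1*3))*(-23) = (-45 + 3*(8 - 3))*(-23) = (-45 + 3*5)*(-23) = (-45 + 15)*(-23) = -30*(-23) = 690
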